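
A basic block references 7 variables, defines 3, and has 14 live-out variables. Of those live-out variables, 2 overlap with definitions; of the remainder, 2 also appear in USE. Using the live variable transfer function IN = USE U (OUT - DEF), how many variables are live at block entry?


OUT - DEF: 14 - 2 = 12
|IN| = |USE| + |OUT - DEF| - |USE ∩ (OUT - DEF)| = 7 + 12 - 2 = 17

17


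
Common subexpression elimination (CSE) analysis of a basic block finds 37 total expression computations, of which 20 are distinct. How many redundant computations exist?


CSE count = total expressions - unique expressions
= 37 - 20 = 17

17


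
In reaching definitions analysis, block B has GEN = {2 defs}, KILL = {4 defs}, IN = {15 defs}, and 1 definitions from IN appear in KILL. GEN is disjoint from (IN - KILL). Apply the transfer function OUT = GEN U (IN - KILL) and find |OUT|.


IN - KILL: 15 - 1 = 14 surviving definitions
OUT = GEN + surviving = 2 + 14 = 16

16


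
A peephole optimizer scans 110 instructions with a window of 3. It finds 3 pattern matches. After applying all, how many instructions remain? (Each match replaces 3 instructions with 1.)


Each match removes 2 instructions.
Total removed = 3 * 2 = 6
Remaining = 110 - 6 = 104

104


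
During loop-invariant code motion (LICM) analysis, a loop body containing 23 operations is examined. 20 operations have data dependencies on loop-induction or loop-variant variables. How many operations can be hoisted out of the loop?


Invariant candidates = total - loop-dependent
= 23 - 20 = 3

3


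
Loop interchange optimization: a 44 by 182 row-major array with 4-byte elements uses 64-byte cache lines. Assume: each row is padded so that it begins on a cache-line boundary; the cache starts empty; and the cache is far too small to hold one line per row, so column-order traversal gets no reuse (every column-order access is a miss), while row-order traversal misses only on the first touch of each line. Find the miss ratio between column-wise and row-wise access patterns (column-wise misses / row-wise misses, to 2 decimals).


Each row occupies 182 * 4 = 728 bytes and starts on a line boundary, so it spans ceil(728 / 64) = 12 cache lines.
Row-major traversal misses (one per line touched): 44 * ceil(182 * 4 / 64) = 528
Column-major traversal misses (no reuse, every access misses): 44 * 182 = 8008
Ratio = 8008 / 528 = 15.17

15.17


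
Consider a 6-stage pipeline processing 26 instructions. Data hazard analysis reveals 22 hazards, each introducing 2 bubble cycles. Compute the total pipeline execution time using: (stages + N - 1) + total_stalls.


Base cycles = 6 + 26 - 1 = 31
Total stalls = 22 * 2 = 44
Total = 31 + 44 = 75

75


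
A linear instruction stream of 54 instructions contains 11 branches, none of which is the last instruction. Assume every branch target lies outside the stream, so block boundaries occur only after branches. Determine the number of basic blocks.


With no in-sequence branch targets, the leaders are the first instruction plus the instruction after each branch.
Number of basic blocks = branches + 1
= 11 + 1 = 12

12


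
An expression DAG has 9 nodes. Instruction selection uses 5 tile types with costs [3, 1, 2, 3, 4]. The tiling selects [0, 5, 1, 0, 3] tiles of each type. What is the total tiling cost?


Total cost = sum(count_i * cost_i)
= 0*3 + 5*1 + 1*2 + 0*3 + 3*4
= 19

19


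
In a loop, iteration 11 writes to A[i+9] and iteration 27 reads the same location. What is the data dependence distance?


Distance = read iteration - write iteration
= 27 - 11 = 16

16


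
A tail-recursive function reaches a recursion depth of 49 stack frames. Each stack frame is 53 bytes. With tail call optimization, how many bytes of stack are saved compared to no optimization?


Without TCO: 49 * 53 = 2597 bytes
With TCO: reuse 1 frame = 53 bytes
Savings = 2597 - 53 = 2544

2544


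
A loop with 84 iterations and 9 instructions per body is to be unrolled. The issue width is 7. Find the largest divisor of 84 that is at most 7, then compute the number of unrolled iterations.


Largest divisor of 84 <= 7 is 7
New iterations = 84 / 7 = 12

12


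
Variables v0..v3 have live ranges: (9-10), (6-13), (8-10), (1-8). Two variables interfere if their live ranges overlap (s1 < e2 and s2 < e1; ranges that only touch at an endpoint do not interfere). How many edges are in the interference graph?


Check all pairs for overlapping intervals.
Two intervals (s1,e1) and (s2,e2) overlap if s1 < e2 and s2 < e1.
v0 (9-10) vs v1..v3: overlaps v1, v2 -> 2
v1 (6-13) vs v2..v3: overlaps v2, v3 -> 2
v2 (8-10) vs v3: overlaps none -> 0
Total overlapping pairs = 2 + 2 + 0 = 4

4


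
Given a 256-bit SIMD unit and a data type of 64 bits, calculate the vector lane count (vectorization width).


Width = SIMD bits / data type bits
= 256 / 64 = 4

4


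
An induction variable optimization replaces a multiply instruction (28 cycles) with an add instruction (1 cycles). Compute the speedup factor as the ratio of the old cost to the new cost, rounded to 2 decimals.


Ratio = mult_cost / add_cost = 28 / 1 = 28.0

28.0


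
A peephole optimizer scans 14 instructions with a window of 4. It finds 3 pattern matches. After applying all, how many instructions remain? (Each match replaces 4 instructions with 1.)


Each match removes 3 instructions.
Total removed = 3 * 3 = 9
Remaining = 14 - 9 = 5

5


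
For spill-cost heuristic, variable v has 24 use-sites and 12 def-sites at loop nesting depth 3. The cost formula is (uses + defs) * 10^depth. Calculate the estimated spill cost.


uses + defs = 24 + 12 = 36
10^3 = 1000
Spill cost = 36 * 1000 = 36000

36000


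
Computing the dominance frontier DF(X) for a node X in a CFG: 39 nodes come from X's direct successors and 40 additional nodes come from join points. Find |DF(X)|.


DF(X) = direct successor contributions + join point contributions
= 39 + 40 = 79

79


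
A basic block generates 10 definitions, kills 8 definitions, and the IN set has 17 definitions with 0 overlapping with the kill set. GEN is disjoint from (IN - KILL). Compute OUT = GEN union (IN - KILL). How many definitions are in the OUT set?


IN - KILL: 17 - 0 = 17 surviving definitions
OUT = GEN + surviving = 10 + 17 = 27

27


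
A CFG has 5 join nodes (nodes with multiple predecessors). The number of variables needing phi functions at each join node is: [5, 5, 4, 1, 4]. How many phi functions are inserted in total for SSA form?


Total phi functions = sum of phi functions at each join node
= 5 + 5 + 4 + 1 + 4 = 19

19


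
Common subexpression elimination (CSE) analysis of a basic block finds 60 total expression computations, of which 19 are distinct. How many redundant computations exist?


CSE count = total expressions - unique expressions
= 60 - 19 = 41

41


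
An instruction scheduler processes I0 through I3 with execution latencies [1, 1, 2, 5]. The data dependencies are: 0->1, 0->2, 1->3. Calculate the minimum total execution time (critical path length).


Compute longest path through dependency graph: dist(Ik) = max over predecessors of dist + latency(Ik).
dist(I0) = latency 1 = 1
dist(I1) = dist(I0) + 1 = 1 + 1 = 2
dist(I2) = dist(I0) + 2 = 1 + 2 = 3
dist(I3) = dist(I1) + 5 = 2 + 5 = 7
Critical path = max dist = 7

7


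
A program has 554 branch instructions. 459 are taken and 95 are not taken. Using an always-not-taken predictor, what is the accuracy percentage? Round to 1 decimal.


Predictor: always-not-taken
Correct predictions = 95
Accuracy = 95 / 554 * 100 = 17.1%

17.1


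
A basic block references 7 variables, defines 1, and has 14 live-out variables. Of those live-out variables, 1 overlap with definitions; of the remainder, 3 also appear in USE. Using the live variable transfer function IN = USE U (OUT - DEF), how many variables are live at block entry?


OUT - DEF: 14 - 1 = 13
|IN| = |USE| + |OUT - DEF| - |USE ∩ (OUT - DEF)| = 7 + 13 - 3 = 17

17


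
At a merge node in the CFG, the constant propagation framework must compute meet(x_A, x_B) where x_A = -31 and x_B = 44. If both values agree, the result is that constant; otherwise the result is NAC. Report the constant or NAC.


Meet operation: if both paths give the same constant, result is that constant; if they differ, result is NAC (not-a-constant).
Path A: -31, Path B: 44 -> differ
Result: not-a-constant -> NAC

NAC


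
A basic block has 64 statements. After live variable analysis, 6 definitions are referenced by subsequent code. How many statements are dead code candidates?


Dead code = total statements - live definitions
= 64 - 6 = 58

58


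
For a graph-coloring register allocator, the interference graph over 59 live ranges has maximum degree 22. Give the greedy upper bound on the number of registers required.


Greedy coloring never needs more than (max_degree + 1) colors: when coloring a vertex, at most max_degree neighbors are already colored.
Upper bound = 22 + 1 = 23

23


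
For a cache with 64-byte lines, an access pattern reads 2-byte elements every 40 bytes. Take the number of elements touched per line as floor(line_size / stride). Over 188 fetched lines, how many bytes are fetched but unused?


Elements per line = floor(64 / 40) = 1
Bytes used per line = 1 * 2 = 2
Wasted per line = 64 - 2 = 62
Total wasted = 62 * 188 = 11656

11656


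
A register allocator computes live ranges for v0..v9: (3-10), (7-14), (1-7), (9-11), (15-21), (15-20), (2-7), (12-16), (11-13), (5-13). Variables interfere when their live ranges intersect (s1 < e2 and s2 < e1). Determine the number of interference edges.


Check all pairs for overlapping intervals.
Two intervals (s1,e1) and (s2,e2) overlap if s1 < e2 and s2 < e1.
v0 (3-10) vs v1..v9: overlaps v1, v2, v3, v6, v9 -> 5
v1 (7-14) vs v2..v9: overlaps v3, v7, v8, v9 -> 4
v2 (1-7) vs v3..v9: overlaps v6, v9 -> 2
v3 (9-11) vs v4..v9: overlaps v9 -> 1
v4 (15-21) vs v5..v9: overlaps v5, v7 -> 2
v5 (15-20) vs v6..v9: overlaps v7 -> 1
v6 (2-7) vs v7..v9: overlaps v9 -> 1
v7 (12-16) vs v8..v9: overlaps v8, v9 -> 2
v8 (11-13) vs v9: overlaps v9 -> 1
Total overlapping pairs = 5 + 4 + 2 + 1 + 2 + 1 + 1 + 2 + 1 = 19

19


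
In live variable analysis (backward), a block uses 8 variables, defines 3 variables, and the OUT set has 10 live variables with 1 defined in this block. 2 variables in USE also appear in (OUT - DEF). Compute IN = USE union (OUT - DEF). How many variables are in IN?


OUT - DEF: 10 - 1 = 9
|IN| = |USE| + |OUT - DEF| - |USE ∩ (OUT - DEF)| = 8 + 9 - 2 = 15

15


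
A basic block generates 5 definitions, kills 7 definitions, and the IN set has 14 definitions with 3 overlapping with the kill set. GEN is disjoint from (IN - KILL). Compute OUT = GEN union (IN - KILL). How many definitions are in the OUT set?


IN - KILL: 14 - 3 = 11 surviving definitions
OUT = GEN + surviving = 5 + 11 = 16

16


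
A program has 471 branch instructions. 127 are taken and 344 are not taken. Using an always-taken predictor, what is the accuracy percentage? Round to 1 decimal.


Predictor: always-taken
Correct predictions = 127
Accuracy = 127 / 471 * 100 = 27.0%

27.0


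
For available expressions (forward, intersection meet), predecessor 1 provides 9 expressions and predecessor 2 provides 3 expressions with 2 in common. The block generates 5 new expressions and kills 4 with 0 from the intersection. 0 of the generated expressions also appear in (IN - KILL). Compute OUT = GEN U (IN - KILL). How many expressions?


IN = intersection of predecessors = 2
IN - KILL = 2 - 0 = 2
|OUT| = |GEN| + |IN - KILL| - |GEN ∩ (IN - KILL)| = 5 + 2 - 0 = 7

7


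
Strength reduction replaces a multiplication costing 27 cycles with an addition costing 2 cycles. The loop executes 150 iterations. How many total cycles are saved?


Per-iteration saving = 27 - 2 = 25
Total saved = 150 * 25 = 3750

3750


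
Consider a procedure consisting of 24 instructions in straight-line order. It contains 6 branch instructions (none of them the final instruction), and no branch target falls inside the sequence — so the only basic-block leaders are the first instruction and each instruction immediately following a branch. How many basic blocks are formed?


With no in-sequence branch targets, the leaders are the first instruction plus the instruction after each branch.
Number of basic blocks = branches + 1
= 6 + 1 = 7

7


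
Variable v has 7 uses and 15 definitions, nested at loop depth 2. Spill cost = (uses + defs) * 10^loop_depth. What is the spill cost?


uses + defs = 7 + 15 = 22
10^2 = 100
Spill cost = 22 * 100 = 2200

2200


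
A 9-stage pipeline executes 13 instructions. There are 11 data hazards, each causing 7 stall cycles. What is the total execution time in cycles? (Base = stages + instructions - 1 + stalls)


Base cycles = 9 + 13 - 1 = 21
Total stalls = 11 * 7 = 77
Total = 21 + 77 = 98

98


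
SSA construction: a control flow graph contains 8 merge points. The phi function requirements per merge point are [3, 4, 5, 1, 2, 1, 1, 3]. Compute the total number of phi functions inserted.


Total phi functions = sum of phi functions at each join node
= 3 + 4 + 5 + 1 + 2 + 1 + 1 + 3 = 20

20


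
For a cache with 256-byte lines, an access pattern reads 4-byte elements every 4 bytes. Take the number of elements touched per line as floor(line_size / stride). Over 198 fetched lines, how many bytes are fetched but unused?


Elements per line = floor(256 / 4) = 64
Bytes used per line = 64 * 4 = 256
Wasted per line = 256 - 256 = 0
Total wasted = 0 * 198 = 0

0


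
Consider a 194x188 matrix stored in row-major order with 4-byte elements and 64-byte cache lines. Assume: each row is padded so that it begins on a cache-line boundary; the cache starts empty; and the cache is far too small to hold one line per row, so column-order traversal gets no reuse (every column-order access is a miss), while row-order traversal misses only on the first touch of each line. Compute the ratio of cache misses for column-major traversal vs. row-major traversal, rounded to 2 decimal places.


Each row occupies 188 * 4 = 752 bytes and starts on a line boundary, so it spans ceil(752 / 64) = 12 cache lines.
Row-major traversal misses (one per line touched): 194 * ceil(188 * 4 / 64) = 2328
Column-major traversal misses (no reuse, every access misses): 194 * 188 = 36472
Ratio = 36472 / 2328 = 15.67

15.67


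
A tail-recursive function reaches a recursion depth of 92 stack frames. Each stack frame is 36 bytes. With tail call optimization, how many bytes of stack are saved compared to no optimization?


Without TCO: 92 * 36 = 3312 bytes
With TCO: reuse 1 frame = 36 bytes
Savings = 3312 - 36 = 3276

3276


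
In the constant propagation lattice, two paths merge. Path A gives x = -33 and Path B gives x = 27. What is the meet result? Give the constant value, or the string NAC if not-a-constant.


Meet operation: if both paths give the same constant, result is that constant; if they differ, result is NAC (not-a-constant).
Path A: -33, Path B: 27 -> differ
Result: not-a-constant -> NAC

NAC


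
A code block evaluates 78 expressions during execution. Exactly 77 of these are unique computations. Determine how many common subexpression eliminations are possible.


CSE count = total expressions - unique expressions
= 78 - 77 = 1

1


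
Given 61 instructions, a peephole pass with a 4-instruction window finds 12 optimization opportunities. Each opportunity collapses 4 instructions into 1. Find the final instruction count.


Each match removes 3 instructions.
Total removed = 12 * 3 = 36
Remaining = 61 - 36 = 25

25


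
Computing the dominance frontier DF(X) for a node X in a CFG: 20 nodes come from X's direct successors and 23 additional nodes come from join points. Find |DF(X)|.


DF(X) = direct successor contributions + join point contributions
= 20 + 23 = 43

43


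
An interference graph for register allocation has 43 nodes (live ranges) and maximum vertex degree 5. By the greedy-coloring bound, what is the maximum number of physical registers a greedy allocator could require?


Greedy coloring never needs more than (max_degree + 1) colors: when coloring a vertex, at most max_degree neighbors are already colored.
Upper bound = 5 + 1 = 6

6


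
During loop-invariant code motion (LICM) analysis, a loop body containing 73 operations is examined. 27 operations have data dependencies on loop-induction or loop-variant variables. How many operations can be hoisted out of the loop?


Invariant candidates = total - loop-dependent
= 73 - 27 = 46

46


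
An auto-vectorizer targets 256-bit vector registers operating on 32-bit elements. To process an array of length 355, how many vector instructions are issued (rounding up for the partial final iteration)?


Width = 256 / 32 = 8 elements per vector op
Iterations = ceil(355 / 8) = 45

45


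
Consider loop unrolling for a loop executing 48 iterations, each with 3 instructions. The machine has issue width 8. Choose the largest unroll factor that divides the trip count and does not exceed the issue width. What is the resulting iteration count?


Largest divisor of 48 <= 8 is 8
New iterations = 48 / 8 = 6

6


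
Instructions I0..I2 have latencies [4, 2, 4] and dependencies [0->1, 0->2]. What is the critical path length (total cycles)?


Compute longest path through dependency graph: dist(Ik) = max over predecessors of dist + latency(Ik).
dist(I0) = latency 4 = 4
dist(I1) = dist(I0) + 2 = 4 + 2 = 6
dist(I2) = dist(I0) + 4 = 4 + 4 = 8
Critical path = max dist = 8

8


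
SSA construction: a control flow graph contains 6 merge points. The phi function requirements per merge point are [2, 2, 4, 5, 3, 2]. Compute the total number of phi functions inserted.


Total phi functions = sum of phi functions at each join node
= 2 + 2 + 4 + 5 + 3 + 2 = 18

18


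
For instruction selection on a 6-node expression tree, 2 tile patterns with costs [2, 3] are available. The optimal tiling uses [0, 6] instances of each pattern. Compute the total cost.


Total cost = sum(count_i * cost_i)
= 0*2 + 6*3
= 18

18


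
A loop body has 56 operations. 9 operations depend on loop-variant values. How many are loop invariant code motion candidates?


Invariant candidates = total - loop-dependent
= 56 - 9 = 47

47


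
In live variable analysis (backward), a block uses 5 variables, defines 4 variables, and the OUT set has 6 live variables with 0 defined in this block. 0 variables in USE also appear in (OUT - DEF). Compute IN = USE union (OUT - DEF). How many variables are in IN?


OUT - DEF: 6 - 0 = 6
|IN| = |USE| + |OUT - DEF| - |USE ∩ (OUT - DEF)| = 5 + 6 - 0 = 11

11


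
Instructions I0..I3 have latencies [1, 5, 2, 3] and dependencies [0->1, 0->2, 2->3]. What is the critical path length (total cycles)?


Compute longest path through dependency graph: dist(Ik) = max over predecessors of dist + latency(Ik).
dist(I0) = latency 1 = 1
dist(I1) = dist(I0) + 5 = 1 + 5 = 6
dist(I2) = dist(I0) + 2 = 1 + 2 = 3
dist(I3) = dist(I2) + 3 = 3 + 3 = 6
Critical path = max dist = 6

6


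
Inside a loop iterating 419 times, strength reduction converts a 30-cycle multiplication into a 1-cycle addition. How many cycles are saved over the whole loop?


Per-iteration saving = 30 - 1 = 29
Total saved = 419 * 29 = 12151

12151


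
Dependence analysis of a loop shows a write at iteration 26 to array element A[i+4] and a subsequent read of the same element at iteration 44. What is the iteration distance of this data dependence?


Distance = read iteration - write iteration
= 44 - 26 = 18

18


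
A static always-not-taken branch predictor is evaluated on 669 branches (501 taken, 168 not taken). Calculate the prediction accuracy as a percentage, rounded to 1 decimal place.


Predictor: always-not-taken
Correct predictions = 168
Accuracy = 168 / 669 * 100 = 25.1%

25.1


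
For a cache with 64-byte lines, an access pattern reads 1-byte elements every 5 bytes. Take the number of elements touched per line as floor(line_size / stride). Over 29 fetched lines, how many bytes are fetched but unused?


Elements per line = floor(64 / 5) = 12
Bytes used per line = 12 * 1 = 12
Wasted per line = 64 - 12 = 52
Total wasted = 52 * 29 = 1508

1508


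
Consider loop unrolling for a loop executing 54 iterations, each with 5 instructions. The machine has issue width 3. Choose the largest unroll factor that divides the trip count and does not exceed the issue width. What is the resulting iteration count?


Largest divisor of 54 <= 3 is 3
New iterations = 54 / 3 = 18

18


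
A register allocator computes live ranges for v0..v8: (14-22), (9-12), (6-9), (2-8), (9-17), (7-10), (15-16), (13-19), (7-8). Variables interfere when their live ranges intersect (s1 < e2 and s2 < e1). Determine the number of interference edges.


Check all pairs for overlapping intervals.
Two intervals (s1,e1) and (s2,e2) overlap if s1 < e2 and s2 < e1.
v0 (14-22) vs v1..v8: overlaps v4, v6, v7 -> 3
v1 (9-12) vs v2..v8: overlaps v4, v5 -> 2
v2 (6-9) vs v3..v8: overlaps v3, v5, v8 -> 3
v3 (2-8) vs v4..v8: overlaps v5, v8 -> 2
v4 (9-17) vs v5..v8: overlaps v5, v6, v7 -> 3
v5 (7-10) vs v6..v8: overlaps v8 -> 1
v6 (15-16) vs v7..v8: overlaps v7 -> 1
v7 (13-19) vs v8: overlaps none -> 0
Total overlapping pairs = 3 + 2 + 3 + 2 + 3 + 1 + 1 + 0 = 15

15


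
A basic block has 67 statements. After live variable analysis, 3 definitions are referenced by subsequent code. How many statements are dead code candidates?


Dead code = total statements - live definitions
= 67 - 3 = 64

64


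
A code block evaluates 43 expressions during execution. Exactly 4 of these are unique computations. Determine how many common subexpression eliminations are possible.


CSE count = total expressions - unique expressions
= 43 - 4 = 39

39


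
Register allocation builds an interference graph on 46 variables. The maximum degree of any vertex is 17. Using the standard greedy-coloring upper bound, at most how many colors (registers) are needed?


Greedy coloring never needs more than (max_degree + 1) colors: when coloring a vertex, at most max_degree neighbors are already colored.
Upper bound = 17 + 1 = 18

18


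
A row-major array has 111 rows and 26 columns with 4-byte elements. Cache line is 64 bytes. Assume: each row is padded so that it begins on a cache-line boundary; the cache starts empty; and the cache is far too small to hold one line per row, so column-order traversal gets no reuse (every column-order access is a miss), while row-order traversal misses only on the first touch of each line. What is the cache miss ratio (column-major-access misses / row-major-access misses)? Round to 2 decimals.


Each row occupies 26 * 4 = 104 bytes and starts on a line boundary, so it spans ceil(104 / 64) = 2 cache lines.
Row-major traversal misses (one per line touched): 111 * ceil(26 * 4 / 64) = 222
Column-major traversal misses (no reuse, every access misses): 111 * 26 = 2886
Ratio = 2886 / 222 = 13.0

13.0


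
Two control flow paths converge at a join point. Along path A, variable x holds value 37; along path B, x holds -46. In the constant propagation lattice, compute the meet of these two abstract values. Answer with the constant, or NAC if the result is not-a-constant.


Meet operation: if both paths give the same constant, result is that constant; if they differ, result is NAC (not-a-constant).
Path A: 37, Path B: -46 -> differ
Result: not-a-constant -> NAC

NAC


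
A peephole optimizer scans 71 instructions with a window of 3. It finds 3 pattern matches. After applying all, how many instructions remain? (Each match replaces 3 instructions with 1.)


Each match removes 2 instructions.
Total removed = 3 * 2 = 6
Remaining = 71 - 6 = 65

65


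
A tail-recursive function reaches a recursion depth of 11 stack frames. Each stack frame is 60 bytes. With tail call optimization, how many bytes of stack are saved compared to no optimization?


Without TCO: 11 * 60 = 660 bytes
With TCO: reuse 1 frame = 60 bytes
Savings = 660 - 60 = 600

600


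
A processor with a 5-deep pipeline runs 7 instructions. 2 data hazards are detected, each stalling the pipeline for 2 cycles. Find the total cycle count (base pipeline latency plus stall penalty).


Base cycles = 5 + 7 - 1 = 11
Total stalls = 2 * 2 = 4
Total = 11 + 4 = 15

15


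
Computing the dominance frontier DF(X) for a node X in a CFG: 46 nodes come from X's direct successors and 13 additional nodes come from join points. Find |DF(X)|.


DF(X) = direct successor contributions + join point contributions
= 46 + 13 = 59

59


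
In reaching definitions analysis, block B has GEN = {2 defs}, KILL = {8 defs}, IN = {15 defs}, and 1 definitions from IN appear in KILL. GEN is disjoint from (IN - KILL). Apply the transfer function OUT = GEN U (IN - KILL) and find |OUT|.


IN - KILL: 15 - 1 = 14 surviving definitions
OUT = GEN + surviving = 2 + 14 = 16

16


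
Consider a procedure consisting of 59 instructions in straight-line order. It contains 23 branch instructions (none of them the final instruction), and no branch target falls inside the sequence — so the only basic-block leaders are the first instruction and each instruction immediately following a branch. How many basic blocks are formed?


With no in-sequence branch targets, the leaders are the first instruction plus the instruction after each branch.
Number of basic blocks = branches + 1
= 23 + 1 = 24

24


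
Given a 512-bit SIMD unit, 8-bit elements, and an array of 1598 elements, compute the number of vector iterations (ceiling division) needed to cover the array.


Width = 512 / 8 = 64 elements per vector op
Iterations = ceil(1598 / 64) = 25

25


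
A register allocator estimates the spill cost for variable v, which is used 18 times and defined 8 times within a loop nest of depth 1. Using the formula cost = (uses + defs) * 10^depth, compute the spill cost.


uses + defs = 18 + 8 = 26
10^1 = 10
Spill cost = 26 * 10 = 260

260


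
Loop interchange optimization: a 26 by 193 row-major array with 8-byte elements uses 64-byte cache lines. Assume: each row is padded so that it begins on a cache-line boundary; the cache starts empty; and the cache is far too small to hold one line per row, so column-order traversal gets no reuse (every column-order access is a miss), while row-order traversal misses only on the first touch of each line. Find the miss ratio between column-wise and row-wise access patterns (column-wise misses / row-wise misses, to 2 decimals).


Each row occupies 193 * 8 = 1544 bytes and starts on a line boundary, so it spans ceil(1544 / 64) = 25 cache lines.
Row-major traversal misses (one per line touched): 26 * ceil(193 * 8 / 64) = 650
Column-major traversal misses (no reuse, every access misses): 26 * 193 = 5018
Ratio = 5018 / 650 = 7.72

7.72


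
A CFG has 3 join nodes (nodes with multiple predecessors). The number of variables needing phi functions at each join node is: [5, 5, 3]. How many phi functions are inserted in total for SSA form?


Total phi functions = sum of phi functions at each join node
= 5 + 5 + 3 = 13

13


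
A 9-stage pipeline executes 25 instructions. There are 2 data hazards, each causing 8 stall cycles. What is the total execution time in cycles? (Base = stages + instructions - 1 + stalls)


Base cycles = 9 + 25 - 1 = 33
Total stalls = 2 * 8 = 16
Total = 33 + 16 = 49

49


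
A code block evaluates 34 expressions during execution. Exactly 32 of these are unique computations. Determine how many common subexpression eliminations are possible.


CSE count = total expressions - unique expressions
= 34 - 32 = 2

2


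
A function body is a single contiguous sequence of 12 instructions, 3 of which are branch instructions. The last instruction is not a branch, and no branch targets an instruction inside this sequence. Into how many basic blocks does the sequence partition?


With no in-sequence branch targets, the leaders are the first instruction plus the instruction after each branch.
Number of basic blocks = branches + 1
= 3 + 1 = 4

4


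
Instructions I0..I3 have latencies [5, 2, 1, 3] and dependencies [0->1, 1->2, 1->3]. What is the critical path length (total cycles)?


Compute longest path through dependency graph: dist(Ik) = max over predecessors of dist + latency(Ik).
dist(I0) = latency 5 = 5
dist(I1) = dist(I0) + 2 = 5 + 2 = 7
dist(I2) = dist(I1) + 1 = 7 + 1 = 8
dist(I3) = dist(I1) + 3 = 7 + 3 = 10
Critical path = max dist = 10

10


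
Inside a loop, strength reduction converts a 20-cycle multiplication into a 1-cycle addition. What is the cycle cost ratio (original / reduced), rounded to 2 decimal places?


Ratio = mult_cost / add_cost = 20 / 1 = 20.0

20.0


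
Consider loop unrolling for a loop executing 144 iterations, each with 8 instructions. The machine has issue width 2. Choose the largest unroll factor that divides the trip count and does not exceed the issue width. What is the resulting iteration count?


Largest divisor of 144 <= 2 is 2
New iterations = 144 / 2 = 72

72


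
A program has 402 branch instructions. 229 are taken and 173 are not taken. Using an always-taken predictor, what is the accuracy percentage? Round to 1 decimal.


Predictor: always-taken
Correct predictions = 229
Accuracy = 229 / 402 * 100 = 57.0%

57.0


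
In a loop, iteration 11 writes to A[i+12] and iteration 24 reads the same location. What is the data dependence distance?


Distance = read iteration - write iteration
= 24 - 11 = 13

13


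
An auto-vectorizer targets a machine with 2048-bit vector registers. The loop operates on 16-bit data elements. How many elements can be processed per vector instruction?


Width = SIMD bits / data type bits
= 2048 / 16 = 128

128


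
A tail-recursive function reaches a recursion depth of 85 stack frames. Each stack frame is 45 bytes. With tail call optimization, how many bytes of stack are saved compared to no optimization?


Without TCO: 85 * 45 = 3825 bytes
With TCO: reuse 1 frame = 45 bytes
Savings = 3825 - 45 = 3780

3780


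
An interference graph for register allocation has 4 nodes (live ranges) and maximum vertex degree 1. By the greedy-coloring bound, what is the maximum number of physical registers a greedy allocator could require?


Greedy coloring never needs more than (max_degree + 1) colors: when coloring a vertex, at most max_degree neighbors are already colored.
Upper bound = 1 + 1 = 2

2


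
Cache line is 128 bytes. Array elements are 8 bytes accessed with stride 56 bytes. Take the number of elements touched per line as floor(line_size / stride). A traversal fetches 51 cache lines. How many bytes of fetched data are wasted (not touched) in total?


Elements per line = floor(128 / 56) = 2
Bytes used per line = 2 * 8 = 16
Wasted per line = 128 - 16 = 112
Total wasted = 112 * 51 = 5712

5712


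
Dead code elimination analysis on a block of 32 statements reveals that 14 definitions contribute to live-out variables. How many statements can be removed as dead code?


Dead code = total statements - live definitions
= 32 - 14 = 18

18


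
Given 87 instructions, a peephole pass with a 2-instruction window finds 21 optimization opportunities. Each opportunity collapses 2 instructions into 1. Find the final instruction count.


Each match removes 1 instructions.
Total removed = 21 * 1 = 21
Remaining = 87 - 21 = 66

66


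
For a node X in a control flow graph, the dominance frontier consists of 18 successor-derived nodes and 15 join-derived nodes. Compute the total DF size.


DF(X) = direct successor contributions + join point contributions
= 18 + 15 = 33

33


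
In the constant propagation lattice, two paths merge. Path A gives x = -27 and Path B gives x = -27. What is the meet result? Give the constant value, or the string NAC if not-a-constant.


Meet operation: if both paths give the same constant, result is that constant; if they differ, result is NAC (not-a-constant).
Path A: -27, Path B: -27 -> equal
Result: constant -> -27

-27


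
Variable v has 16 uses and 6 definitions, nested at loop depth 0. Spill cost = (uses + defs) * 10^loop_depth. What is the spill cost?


uses + defs = 16 + 6 = 22
10^0 = 1
Spill cost = 22 * 1 = 22

22


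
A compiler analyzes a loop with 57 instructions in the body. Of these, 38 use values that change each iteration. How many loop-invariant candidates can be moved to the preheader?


Invariant candidates = total - loop-dependent
= 57 - 38 = 19

19


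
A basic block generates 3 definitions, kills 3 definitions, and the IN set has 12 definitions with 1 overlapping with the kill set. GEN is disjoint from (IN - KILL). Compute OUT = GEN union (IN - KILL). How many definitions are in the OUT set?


IN - KILL: 12 - 1 = 11 surviving definitions
OUT = GEN + surviving = 3 + 11 = 14

14


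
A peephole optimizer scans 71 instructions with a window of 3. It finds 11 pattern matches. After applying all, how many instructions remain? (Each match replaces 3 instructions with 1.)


Each match removes 2 instructions.
Total removed = 11 * 2 = 22
Remaining = 71 - 22 = 49

49


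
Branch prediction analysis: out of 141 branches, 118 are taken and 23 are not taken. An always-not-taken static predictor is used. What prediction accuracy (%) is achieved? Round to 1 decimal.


Predictor: always-not-taken
Correct predictions = 23
Accuracy = 23 / 141 * 100 = 16.3%

16.3


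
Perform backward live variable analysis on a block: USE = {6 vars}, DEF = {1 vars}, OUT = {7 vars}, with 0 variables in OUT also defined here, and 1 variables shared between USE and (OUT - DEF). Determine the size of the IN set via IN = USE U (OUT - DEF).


OUT - DEF: 7 - 0 = 7
|IN| = |USE| + |OUT - DEF| - |USE ∩ (OUT - DEF)| = 6 + 7 - 1 = 12

12


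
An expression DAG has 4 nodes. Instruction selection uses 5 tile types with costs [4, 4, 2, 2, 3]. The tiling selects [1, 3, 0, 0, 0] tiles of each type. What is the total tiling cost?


Total cost = sum(count_i * cost_i)
= 1*4 + 3*4 + 0*2 + 0*2 + 0*3
= 16

16


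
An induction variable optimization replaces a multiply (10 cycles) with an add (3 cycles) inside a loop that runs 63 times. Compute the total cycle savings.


Per-iteration saving = 10 - 3 = 7
Total saved = 63 * 7 = 441

441


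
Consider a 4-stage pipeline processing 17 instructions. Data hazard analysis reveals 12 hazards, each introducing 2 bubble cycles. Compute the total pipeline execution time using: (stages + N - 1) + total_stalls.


Base cycles = 4 + 17 - 1 = 20
Total stalls = 12 * 2 = 24
Total = 20 + 24 = 44

44


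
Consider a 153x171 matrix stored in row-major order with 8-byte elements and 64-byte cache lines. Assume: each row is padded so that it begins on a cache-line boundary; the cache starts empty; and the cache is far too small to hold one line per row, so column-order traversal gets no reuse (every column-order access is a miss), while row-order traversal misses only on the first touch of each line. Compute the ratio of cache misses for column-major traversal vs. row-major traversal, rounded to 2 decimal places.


Each row occupies 171 * 8 = 1368 bytes and starts on a line boundary, so it spans ceil(1368 / 64) = 22 cache lines.
Row-major traversal misses (one per line touched): 153 * ceil(171 * 8 / 64) = 3366
Column-major traversal misses (no reuse, every access misses): 153 * 171 = 26163
Ratio = 26163 / 3366 = 7.77

7.77


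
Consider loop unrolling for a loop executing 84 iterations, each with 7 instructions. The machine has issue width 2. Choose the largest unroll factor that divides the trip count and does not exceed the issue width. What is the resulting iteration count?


Largest divisor of 84 <= 2 is 2
New iterations = 84 / 2 = 42

42


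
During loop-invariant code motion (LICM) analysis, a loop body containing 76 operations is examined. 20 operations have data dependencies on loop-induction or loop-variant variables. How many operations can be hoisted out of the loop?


Invariant candidates = total - loop-dependent
= 76 - 20 = 56

56


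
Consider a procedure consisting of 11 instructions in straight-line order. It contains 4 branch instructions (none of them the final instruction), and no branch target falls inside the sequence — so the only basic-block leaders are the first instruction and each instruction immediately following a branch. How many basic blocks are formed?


With no in-sequence branch targets, the leaders are the first instruction plus the instruction after each branch.
Number of basic blocks = branches + 1
= 4 + 1 = 5

5


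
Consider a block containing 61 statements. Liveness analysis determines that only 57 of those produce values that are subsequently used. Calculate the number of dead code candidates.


Dead code = total statements - live definitions
= 61 - 57 = 4

4


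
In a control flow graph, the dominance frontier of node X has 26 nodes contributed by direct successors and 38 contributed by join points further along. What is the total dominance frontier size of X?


DF(X) = direct successor contributions + join point contributions
= 26 + 38 = 64

64


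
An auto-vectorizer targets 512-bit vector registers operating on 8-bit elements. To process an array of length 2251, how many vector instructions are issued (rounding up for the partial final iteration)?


Width = 512 / 8 = 64 elements per vector op
Iterations = ceil(2251 / 64) = 36

36


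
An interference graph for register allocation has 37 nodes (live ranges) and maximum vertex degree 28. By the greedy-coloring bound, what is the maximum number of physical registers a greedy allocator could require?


Greedy coloring never needs more than (max_degree + 1) colors: when coloring a vertex, at most max_degree neighbors are already colored.
Upper bound = 28 + 1 = 29

29


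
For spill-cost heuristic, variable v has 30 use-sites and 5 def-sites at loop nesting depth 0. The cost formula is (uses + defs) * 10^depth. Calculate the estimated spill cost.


uses + defs = 30 + 5 = 35
10^0 = 1
Spill cost = 35 * 1 = 35

35


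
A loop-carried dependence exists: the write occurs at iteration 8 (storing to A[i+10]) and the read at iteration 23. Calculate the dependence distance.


Distance = read iteration - write iteration
= 23 - 8 = 15

15


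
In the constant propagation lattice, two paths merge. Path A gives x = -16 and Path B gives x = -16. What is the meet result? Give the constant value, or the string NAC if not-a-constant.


Meet operation: if both paths give the same constant, result is that constant; if they differ, result is NAC (not-a-constant).
Path A: -16, Path B: -16 -> equal
Result: constant -> -16

-16


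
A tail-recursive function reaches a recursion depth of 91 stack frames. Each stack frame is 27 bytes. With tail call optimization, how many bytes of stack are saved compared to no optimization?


Without TCO: 91 * 27 = 2457 bytes
With TCO: reuse 1 frame = 27 bytes
Savings = 2457 - 27 = 2430

2430


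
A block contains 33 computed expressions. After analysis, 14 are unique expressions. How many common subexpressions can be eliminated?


CSE count = total expressions - unique expressions
= 33 - 14 = 19

19


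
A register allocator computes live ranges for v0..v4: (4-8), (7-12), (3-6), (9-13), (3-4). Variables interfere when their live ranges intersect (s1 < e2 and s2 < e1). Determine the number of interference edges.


Check all pairs for overlapping intervals.
Two intervals (s1,e1) and (s2,e2) overlap if s1 < e2 and s2 < e1.
v0 (4-8) vs v1..v4: overlaps v1, v2 -> 2
v1 (7-12) vs v2..v4: overlaps v3 -> 1
v2 (3-6) vs v3..v4: overlaps v4 -> 1
v3 (9-13) vs v4: overlaps none -> 0
Total overlapping pairs = 2 + 1 + 1 + 0 = 4

4
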